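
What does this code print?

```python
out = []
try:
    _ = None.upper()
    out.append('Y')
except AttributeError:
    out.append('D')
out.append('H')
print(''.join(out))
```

Execution trace: 'D' (except AttributeError) → 'H' (after the try/except). Output: DH

Answer: DH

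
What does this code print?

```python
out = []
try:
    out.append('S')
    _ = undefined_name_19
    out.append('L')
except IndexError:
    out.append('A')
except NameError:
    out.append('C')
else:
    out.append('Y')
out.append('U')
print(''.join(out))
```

Execution trace: 'S' (try body) → 'C' (except NameError) → 'U' (after the try/except). Output: SCU

Answer: SCU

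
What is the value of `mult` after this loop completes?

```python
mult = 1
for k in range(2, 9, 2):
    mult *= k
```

Product of even numbers 2 to 8
`mult` takes the values: 1 → 2 → 8 → 48 → 384

Answer: 384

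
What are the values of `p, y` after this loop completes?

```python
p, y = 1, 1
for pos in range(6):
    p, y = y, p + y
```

Fibonacci: after 6 iterations
`p, y` takes the values: (1, 1) → (1, 2) → (2, 3) → (3, 5) → (5, 8) → (8, 13) → (13, 21)

Answer: 13, 21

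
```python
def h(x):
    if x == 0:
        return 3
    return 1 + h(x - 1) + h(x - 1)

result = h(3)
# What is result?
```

h(x) = 1 + 2·h(x-1), h(0)=3. Closed form: (3+1)·2^3 - 1 = 31.

Answer: 31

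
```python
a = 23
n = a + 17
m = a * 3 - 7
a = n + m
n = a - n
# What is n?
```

Trace:
`a = 23` → a = 23
`n = a + 17` → n = 40
`m = a * 3 - 7` → m = 62
`a = n + m` → a = 102
`n = a - n` → n = 62
So n = 62

Answer: 62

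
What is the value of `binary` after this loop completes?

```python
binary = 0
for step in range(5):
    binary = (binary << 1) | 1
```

Build 5 consecutive 1-bits: 0b11111
`binary` takes the values: 0 → 1 → 3 → 7 → 15 → 31

Answer: 31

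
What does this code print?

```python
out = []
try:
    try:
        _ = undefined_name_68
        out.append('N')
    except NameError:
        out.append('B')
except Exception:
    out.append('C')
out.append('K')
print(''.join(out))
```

Execution trace: 'B' (inner except NameError) → 'K' (after the try/except). Output: BK

Answer: BK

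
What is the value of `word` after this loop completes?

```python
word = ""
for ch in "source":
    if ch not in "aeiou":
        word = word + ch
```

Remove vowels from 'source'
`word` takes the values: "" → "s" → "sr" → "src"

Answer: "src"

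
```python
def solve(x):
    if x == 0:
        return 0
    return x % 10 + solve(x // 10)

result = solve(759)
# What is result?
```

Sum of digits of 759: 9 + 5 + 7 = 21

Answer: 21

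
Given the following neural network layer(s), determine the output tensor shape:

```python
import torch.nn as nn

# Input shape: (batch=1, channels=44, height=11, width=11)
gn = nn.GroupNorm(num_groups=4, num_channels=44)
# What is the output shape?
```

Input: (1, 44, 11, 11) -> Output: (1, 44, 11, 11)

Answer: (1, 44, 11, 11)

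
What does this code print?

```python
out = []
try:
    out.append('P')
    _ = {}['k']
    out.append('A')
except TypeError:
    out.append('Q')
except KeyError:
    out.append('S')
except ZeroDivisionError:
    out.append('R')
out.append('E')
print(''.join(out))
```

Execution trace: 'P' (try body) → 'S' (except KeyError) → 'E' (after the try/except). Output: PSE

Answer: PSE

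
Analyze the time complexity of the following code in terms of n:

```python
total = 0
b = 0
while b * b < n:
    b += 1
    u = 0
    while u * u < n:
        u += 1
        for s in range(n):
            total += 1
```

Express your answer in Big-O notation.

Each loop level contributes: √n × √n × n. Multiplying the contributions gives O(n^2).

Answer: O(n^2)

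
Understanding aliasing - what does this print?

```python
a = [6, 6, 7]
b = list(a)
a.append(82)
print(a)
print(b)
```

Key concept: list() constructor creates copy.
Step by step:
`a = [6, 6, 7]` → a = [6, 6, 7]
`b = list(a)` → b = [6, 6, 7]
`a.append(82)` → a = [6, 6, 7, 82]
`print(a)` → prints [6, 6, 7, 82]
`print(b)` → prints [6, 6, 7]

Answer:
[6, 6, 7, 82]
[6, 6, 7]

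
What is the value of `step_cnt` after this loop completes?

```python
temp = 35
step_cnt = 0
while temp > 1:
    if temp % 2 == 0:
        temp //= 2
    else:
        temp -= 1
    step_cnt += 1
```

Steps to reduce 35 to 1
`step_cnt` takes the values: 0 → 1 → 2 → 3 → 4 → 5 → 6 → 7

Answer: 7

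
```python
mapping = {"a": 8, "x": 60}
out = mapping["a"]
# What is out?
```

Trace:
`mapping = {"a": 8, "x": 60}` → mapping = {'a': 8, 'x': 60}
`out = mapping["a"]` → out = 8
So out = 8

Answer: 8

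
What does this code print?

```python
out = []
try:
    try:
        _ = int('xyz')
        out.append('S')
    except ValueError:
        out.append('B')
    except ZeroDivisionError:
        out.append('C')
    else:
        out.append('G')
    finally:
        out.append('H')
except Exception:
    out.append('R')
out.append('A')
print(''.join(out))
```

Execution trace: 'B' (inner except ValueError) → 'H' (inner finally) → 'A' (after the try/except). Output: BHA

Answer: BHA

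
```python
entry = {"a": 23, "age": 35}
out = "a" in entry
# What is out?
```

Trace:
`entry = {"a": 23, "age": 35}` → entry = {'a': 23, 'age': 35}
`out = "a" in entry` → out = True
So out = True

Answer: True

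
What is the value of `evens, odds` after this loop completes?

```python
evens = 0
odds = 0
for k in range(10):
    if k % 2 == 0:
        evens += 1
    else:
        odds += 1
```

Count evens and odds in range(10)
`evens, odds` takes the values: (0, 0) → (1, 0) → (1, 1) → (2, 1) → (2, 2) → (3, 2) → (3, 3) → (4, 3) → (4, 4) → (5, 4) → (5, 5)

Answer: 5, 5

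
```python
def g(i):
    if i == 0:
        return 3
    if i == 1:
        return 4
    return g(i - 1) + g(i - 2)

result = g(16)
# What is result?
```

Build up from base cases: g(0)=3, g(1)=4, g(2)=7, g(3)=11, g(4)=18, g(5)=29, g(6)=47, ..., g(16)=5778

Answer: 5778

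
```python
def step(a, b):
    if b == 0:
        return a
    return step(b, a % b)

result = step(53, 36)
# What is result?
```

step(53, 36) -> step(36, 17) -> step(17, 2) -> step(2, 1) -> step(1, 0) -> 1

Answer: 1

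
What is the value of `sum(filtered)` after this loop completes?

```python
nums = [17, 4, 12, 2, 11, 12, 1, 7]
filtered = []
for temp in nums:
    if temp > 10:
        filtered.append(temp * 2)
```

Sum of doubled values > 10
`filtered` takes the values: [] → [34] → [34, 24] → [34, 24, 22] → [34, 24, 22, 24]
So `sum(filtered)` = 104

Answer: 104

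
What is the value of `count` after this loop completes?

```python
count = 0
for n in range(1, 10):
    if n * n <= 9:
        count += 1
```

Count numbers where n² ≤ 9
`count` takes the values: 0 → 1 → 2 → 3

Answer: 3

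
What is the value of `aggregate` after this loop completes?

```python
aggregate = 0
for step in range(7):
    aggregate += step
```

Sum of 0 to 6 = 21
`aggregate` takes the values: 0 → 1 → 3 → 6 → 10 → 15 → 21

Answer: 21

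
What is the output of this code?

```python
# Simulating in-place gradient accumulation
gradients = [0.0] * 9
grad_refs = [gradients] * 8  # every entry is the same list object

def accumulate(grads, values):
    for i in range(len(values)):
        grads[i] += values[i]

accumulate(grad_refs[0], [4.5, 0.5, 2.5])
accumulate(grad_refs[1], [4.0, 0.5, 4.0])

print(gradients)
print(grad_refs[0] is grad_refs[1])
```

Key concept: gradient accumulation aliasing.
Step by step:
`gradients = [0.0] * 9` → gradients = [0.0, 0.0, 0.0, 0.0, 0.0, 0.0, 0.0, 0.0, 0.0]
`grad_refs = [gradients] * 8` → grad_refs = [[0.0, 0.0, 0.0, 0.0, 0.0, 0.0, 0.0, 0.0, 0.0], [0.0, 0.0, 0.0, 0.0, 0.0, 0.0, 0.0, 0.0, 0.0], [0.0, 0.0, 0.0, 0.0, 0.0, 0.0, 0.0, 0.0, 0.0], [0.0, 0.0, 0.0, 0.0, 0.0, 0.0, 0.0, 0.0, 0.0], [0.0, 0.0, 0.0, 0.0, 0.0, 0.0, 0.0, 0.0, 0.0], [0.0, 0.0, 0.0, 0.0, 0.0, 0.0, 0.0, 0.0, 0.0], [0.0, 0.0, 0.0, 0.0, 0.0, 0.0, 0.0, 0.0, 0.0], [0.0, 0.0, 0.0, 0.0, 0.0, 0.0, 0.0, 0.0, 0.0]]
`accumulate(grad_refs[0], [4.5, 0.5, 2.5])` → gradients = [4.5, 0.5, 2.5, 0.0, 0.0, 0.0, 0.0, 0.0, 0.0]; grad_refs = [[4.5, 0.5, 2.5, 0.0, 0.0, 0.0, 0.0, 0.0, 0.0], [4.5, 0.5, 2.5, 0.0, 0.0, 0.0, 0.0, 0.0, 0.0], [4.5, 0.5, 2.5, 0.0, 0.0, 0.0, 0.0, 0.0, 0.0], [4.5, 0.5, 2.5, 0.0, 0.0, 0.0, 0.0, 0.0, 0.0], [4.5, 0.5, 2.5, 0.0, 0.0, 0.0, 0.0, 0.0, 0.0], [4.5, 0.5, 2.5, 0.0, 0.0, 0.0, 0.0, 0.0, 0.0], [4.5, 0.5, 2.5, 0.0, 0.0, 0.0, 0.0, 0.0, 0.0], [4.5, 0.5, 2.5, 0.0, 0.0, 0.0, 0.0, 0.0, 0.0]]
`accumulate(grad_refs[1], [4.0, 0.5, 4.0])` → gradients = [8.5, 1.0, 6.5, 0.0, 0.0, 0.0, 0.0, 0.0, 0.0]; grad_refs = [[8.5, 1.0, 6.5, 0.0, 0.0, 0.0, 0.0, 0.0, 0.0], [8.5, 1.0, 6.5, 0.0, 0.0, 0.0, 0.0, 0.0, 0.0], [8.5, 1.0, 6.5, 0.0, 0.0, 0.0, 0.0, 0.0, 0.0], [8.5, 1.0, 6.5, 0.0, 0.0, 0.0, 0.0, 0.0, 0.0], [8.5, 1.0, 6.5, 0.0, 0.0, 0.0, 0.0, 0.0, 0.0], [8.5, 1.0, 6.5, 0.0, 0.0, 0.0, 0.0, 0.0, 0.0], [8.5, 1.0, 6.5, 0.0, 0.0, 0.0, 0.0, 0.0, 0.0], [8.5, 1.0, 6.5, 0.0, 0.0, 0.0, 0.0, 0.0, 0.0]]
`print(gradients)` → prints [8.5, 1.0, 6.5, 0.0, 0.0, 0.0, 0.0, 0.0, 0.0]
`print(grad_refs[0] is grad_refs[1])` → prints True

Answer:
[8.5, 1.0, 6.5, 0.0, 0.0, 0.0, 0.0, 0.0, 0.0]
True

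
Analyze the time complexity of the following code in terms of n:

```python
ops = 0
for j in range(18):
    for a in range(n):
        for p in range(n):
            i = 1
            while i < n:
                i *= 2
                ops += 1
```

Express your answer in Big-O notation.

Each loop level contributes: 1 × n × n × log n. Multiplying the contributions gives O(n^2 log n).

Answer: O(n^2 log n)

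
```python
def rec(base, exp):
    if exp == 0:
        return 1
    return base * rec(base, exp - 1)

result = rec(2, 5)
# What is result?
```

rec(2, 5) = 2 * 2 * 2 * 2 * 2 = 32

Answer: 32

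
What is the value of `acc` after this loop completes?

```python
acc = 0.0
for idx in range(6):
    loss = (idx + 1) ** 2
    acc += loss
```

Sum of squared losses 1² + 2² + ... + 6²
`acc` takes the values: 0.0 → 1.0 → 5.0 → 14.0 → 30.0 → 55.0 → 91.0

Answer: 91.0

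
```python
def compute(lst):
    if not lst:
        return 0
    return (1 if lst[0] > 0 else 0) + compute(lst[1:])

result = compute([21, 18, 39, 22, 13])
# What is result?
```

Count of positive elements in [21, 18, 39, 22, 13] = 5

Answer: 5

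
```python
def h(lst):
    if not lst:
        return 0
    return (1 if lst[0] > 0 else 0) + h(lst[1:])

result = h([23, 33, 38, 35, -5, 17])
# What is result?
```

Count of positive elements in [23, 33, 38, 35, -5, 17] = 5

Answer: 5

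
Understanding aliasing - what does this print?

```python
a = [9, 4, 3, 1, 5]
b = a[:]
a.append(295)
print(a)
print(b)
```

Key concept: slice [:] creates copy.
Step by step:
`a = [9, 4, 3, 1, 5]` → a = [9, 4, 3, 1, 5]
`b = a[:]` → b = [9, 4, 3, 1, 5]
`a.append(295)` → a = [9, 4, 3, 1, 5, 295]
`print(a)` → prints [9, 4, 3, 1, 5, 295]
`print(b)` → prints [9, 4, 3, 1, 5]

Answer:
[9, 4, 3, 1, 5, 295]
[9, 4, 3, 1, 5]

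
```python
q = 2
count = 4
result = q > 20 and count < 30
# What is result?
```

Trace:
`q = 2` → q = 2
`count = 4` → count = 4
`result = q > 20 and count < 30` → result = False
So result = False

Answer: False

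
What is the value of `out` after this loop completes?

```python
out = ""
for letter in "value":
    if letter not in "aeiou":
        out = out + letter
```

Remove vowels from 'value'
`out` takes the values: "" → "v" → "vl"

Answer: "vl"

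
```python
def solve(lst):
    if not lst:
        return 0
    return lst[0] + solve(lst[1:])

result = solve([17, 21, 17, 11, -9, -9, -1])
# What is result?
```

17 + 21 + 17 + 11 + (-9) + (-9) + (-1) + 0 = 47

Answer: 47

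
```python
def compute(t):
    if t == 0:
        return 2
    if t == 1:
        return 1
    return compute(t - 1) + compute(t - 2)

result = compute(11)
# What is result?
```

Build up from base cases: compute(0)=2, compute(1)=1, compute(2)=3, compute(3)=4, compute(4)=7, compute(5)=11, compute(6)=18, ..., compute(11)=199

Answer: 199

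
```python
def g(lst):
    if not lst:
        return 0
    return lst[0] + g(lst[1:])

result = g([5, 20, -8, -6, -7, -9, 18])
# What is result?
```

5 + 20 + (-8) + (-6) + (-7) + (-9) + 18 + 0 = 13

Answer: 13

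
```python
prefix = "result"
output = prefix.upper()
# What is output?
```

Trace:
`prefix = "result"` → prefix = 'result'
`output = prefix.upper()` → output = 'RESULT'
So output = 'RESULT'

Answer: 'RESULT'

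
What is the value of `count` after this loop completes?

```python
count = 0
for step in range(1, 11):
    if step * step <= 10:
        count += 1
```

Count numbers where step² ≤ 10
`count` takes the values: 0 → 1 → 2 → 3

Answer: 3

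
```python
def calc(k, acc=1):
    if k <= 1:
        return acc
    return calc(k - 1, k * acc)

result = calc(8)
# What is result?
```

Accumulator trace (n, acc): (8, 1) -> (7, 8) -> (6, 56) -> (5, 336) -> (4, 1680) -> (3, 6720) -> (2, 20160) -> (1, 40320) -> return 40320

Answer: 40320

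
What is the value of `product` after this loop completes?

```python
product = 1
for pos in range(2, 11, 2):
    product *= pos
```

Product of even numbers 2 to 10
`product` takes the values: 1 → 2 → 8 → 48 → 384 → 3840

Answer: 3840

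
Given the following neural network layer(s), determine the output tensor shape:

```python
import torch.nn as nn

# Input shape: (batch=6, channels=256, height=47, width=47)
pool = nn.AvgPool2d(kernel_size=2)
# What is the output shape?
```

Input: (6, 256, 47, 47) -> Output: (6, 256, 23, 23)

Answer: (6, 256, 23, 23)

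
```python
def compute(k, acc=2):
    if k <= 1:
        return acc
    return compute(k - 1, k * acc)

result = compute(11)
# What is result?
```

Accumulator trace (n, acc): (11, 2) -> (10, 22) -> (9, 220) -> (8, 1980) -> (7, 15840) -> (6, 110880) -> (5, 665280) -> (4, 3326400) -> (3, 13305600) -> (2, 39916800) -> (1, 79833600) -> return 79833600

Answer: 79833600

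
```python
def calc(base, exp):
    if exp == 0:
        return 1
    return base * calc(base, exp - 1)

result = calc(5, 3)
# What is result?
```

calc(5, 3) = 5 * 5 * 5 = 125

Answer: 125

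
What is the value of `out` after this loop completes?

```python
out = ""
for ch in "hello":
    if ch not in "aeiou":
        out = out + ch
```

Remove vowels from 'hello'
`out` takes the values: "" → "h" → "hl" → "hll"

Answer: "hll"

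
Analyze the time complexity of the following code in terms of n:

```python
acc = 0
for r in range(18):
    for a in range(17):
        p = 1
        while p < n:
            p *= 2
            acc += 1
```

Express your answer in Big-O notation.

Each loop level contributes: 1 × 1 × log n. Multiplying the contributions gives O(log n).

Answer: O(log n)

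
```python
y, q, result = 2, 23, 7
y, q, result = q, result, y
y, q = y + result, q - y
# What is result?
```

Trace:
`y, q, result = 2, 23, 7` → y = 2; q = 23; result = 7
`y, q, result = q, result, y` → y = 23; q = 7; result = 2
`y, q = y + result, q - y` → y = 25; q = -16
So result = 2

Answer: 2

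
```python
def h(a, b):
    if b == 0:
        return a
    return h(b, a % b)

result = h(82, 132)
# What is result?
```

h(82, 132) -> h(132, 82) -> h(82, 50) -> h(50, 32) -> h(32, 18) -> h(18, 14) -> h(14, 4) -> h(4, 2) -> h(2, 0) -> 2

Answer: 2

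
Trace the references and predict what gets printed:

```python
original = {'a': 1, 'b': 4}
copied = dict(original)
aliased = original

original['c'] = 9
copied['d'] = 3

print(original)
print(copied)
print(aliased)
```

Key concept: dict() creates copy, assignment creates alias.
Step by step:
`original = {'a': 1, 'b': 4}` → original = {'a': 1, 'b': 4}
`copied = dict(original)` → copied = {'a': 1, 'b': 4}
`aliased = original` → aliased = {'a': 1, 'b': 4} (same object as original)
`original['c'] = 9` → original = {'a': 1, 'b': 4, 'c': 9} (same object as aliased); aliased = {'a': 1, 'b': 4, 'c': 9} (same object as original)
`copied['d'] = 3` → copied = {'a': 1, 'b': 4, 'd': 3}
`print(original)` → prints {'a': 1, 'b': 4, 'c': 9}
`print(copied)` → prints {'a': 1, 'b': 4, 'd': 3}
`print(aliased)` → prints {'a': 1, 'b': 4, 'c': 9}

Answer:
{'a': 1, 'b': 4, 'c': 9}
{'a': 1, 'b': 4, 'd': 3}
{'a': 1, 'b': 4, 'c': 9}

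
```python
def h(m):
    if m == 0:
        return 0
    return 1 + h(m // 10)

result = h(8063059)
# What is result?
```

Count of digits of 8063059: 7

Answer: 7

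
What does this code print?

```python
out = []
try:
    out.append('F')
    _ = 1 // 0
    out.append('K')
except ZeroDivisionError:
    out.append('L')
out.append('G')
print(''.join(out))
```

Execution trace: 'F' (try body) → 'L' (except ZeroDivisionError) → 'G' (after the try/except). Output: FLG

Answer: FLG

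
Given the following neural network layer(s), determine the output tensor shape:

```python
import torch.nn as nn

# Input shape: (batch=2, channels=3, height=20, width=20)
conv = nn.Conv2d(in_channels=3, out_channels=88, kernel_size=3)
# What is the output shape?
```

Input: (2, 3, 20, 20) -> Output: (2, 88, 18, 18)

Answer: (2, 88, 18, 18)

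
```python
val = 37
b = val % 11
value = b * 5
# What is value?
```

Trace:
`val = 37` → val = 37
`b = val % 11` → b = 4
`value = b * 5` → value = 20
So value = 20

Answer: 20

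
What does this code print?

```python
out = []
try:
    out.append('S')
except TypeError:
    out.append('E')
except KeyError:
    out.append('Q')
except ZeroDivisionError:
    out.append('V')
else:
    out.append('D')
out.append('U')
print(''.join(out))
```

Execution trace: 'S' (try body, no exception) → 'D' (else) → 'U' (after the try/except). Output: SDU

Answer: SDU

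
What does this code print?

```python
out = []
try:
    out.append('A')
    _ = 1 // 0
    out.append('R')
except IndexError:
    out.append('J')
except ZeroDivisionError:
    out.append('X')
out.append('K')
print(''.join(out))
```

Execution trace: 'A' (try body) → 'X' (except ZeroDivisionError) → 'K' (after the try/except). Output: AXK

Answer: AXK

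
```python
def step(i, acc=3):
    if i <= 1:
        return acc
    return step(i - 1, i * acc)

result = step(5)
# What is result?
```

Accumulator trace (n, acc): (5, 3) -> (4, 15) -> (3, 60) -> (2, 180) -> (1, 360) -> return 360

Answer: 360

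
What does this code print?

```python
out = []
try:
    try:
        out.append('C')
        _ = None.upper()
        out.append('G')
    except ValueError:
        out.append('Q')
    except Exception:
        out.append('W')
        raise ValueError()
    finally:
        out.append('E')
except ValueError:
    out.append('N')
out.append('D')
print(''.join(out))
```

Execution trace: 'C' (inner try body) → 'W' (inner except Exception) → 'E' (inner finally) → 'N' (outer except ValueError) → 'D' (after the try/except). Output: CWEND

Answer: CWEND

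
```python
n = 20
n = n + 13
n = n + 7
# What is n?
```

Trace:
`n = 20` → n = 20
`n = n + 13` → n = 33
`n = n + 7` → n = 40
So n = 40

Answer: 40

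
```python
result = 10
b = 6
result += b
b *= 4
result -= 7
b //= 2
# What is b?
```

Trace:
`result = 10` → result = 10
`b = 6` → b = 6
`result += b` → result = 16
`b *= 4` → b = 24
`result -= 7` → result = 9
`b //= 2` → b = 12
So b = 12

Answer: 12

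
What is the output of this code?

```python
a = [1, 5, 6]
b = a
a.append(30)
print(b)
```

Key concept: basic list aliasing.
Step by step:
`a = [1, 5, 6]` → a = [1, 5, 6]
`b = a` → b = [1, 5, 6] (same object as a)
`a.append(30)` → a = [1, 5, 6, 30] (same object as b); b = [1, 5, 6, 30] (same object as a)
`print(b)` → prints [1, 5, 6, 30]

Answer: [1, 5, 6, 30]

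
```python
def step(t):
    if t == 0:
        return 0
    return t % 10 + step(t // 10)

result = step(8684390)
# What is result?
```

Sum of digits of 8684390: 0 + 9 + 3 + 4 + 8 + 6 + 8 = 38

Answer: 38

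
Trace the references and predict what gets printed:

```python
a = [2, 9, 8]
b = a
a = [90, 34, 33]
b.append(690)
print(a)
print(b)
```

Key concept: rebinding vs mutation: a is rebound to a new list, b still points at the original.
Step by step:
`a = [2, 9, 8]` → a = [2, 9, 8]
`b = a` → b = [2, 9, 8] (same object as a)
`a = [90, 34, 33]` → a = [90, 34, 33]
`b.append(690)` → b = [2, 9, 8, 690]
`print(a)` → prints [90, 34, 33]
`print(b)` → prints [2, 9, 8, 690]

Answer:
[90, 34, 33]
[2, 9, 8, 690]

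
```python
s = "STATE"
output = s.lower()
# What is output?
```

Trace:
`s = "STATE"` → s = 'STATE'
`output = s.lower()` → output = 'state'
So output = 'state'

Answer: 'state'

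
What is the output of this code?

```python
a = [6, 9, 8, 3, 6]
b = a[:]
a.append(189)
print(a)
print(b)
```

Key concept: slice [:] creates copy.
Step by step:
`a = [6, 9, 8, 3, 6]` → a = [6, 9, 8, 3, 6]
`b = a[:]` → b = [6, 9, 8, 3, 6]
`a.append(189)` → a = [6, 9, 8, 3, 6, 189]
`print(a)` → prints [6, 9, 8, 3, 6, 189]
`print(b)` → prints [6, 9, 8, 3, 6]

Answer:
[6, 9, 8, 3, 6, 189]
[6, 9, 8, 3, 6]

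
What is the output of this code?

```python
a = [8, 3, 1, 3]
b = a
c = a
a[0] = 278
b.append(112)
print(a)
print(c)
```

Key concept: multiple aliases.
Step by step:
`a = [8, 3, 1, 3]` → a = [8, 3, 1, 3]
`b = a` → b = [8, 3, 1, 3] (same object as a)
`c = a` → c = [8, 3, 1, 3] (same object as a, b)
`a[0] = 278` → a = [278, 3, 1, 3] (same object as b, c); b = [278, 3, 1, 3] (same object as a, c); c = [278, 3, 1, 3] (same object as a, b)
`b.append(112)` → a = [278, 3, 1, 3, 112] (same object as b, c); b = [278, 3, 1, 3, 112] (same object as a, c); c = [278, 3, 1, 3, 112] (same object as a, b)
`print(a)` → prints [278, 3, 1, 3, 112]
`print(c)` → prints [278, 3, 1, 3, 112]

Answer:
[278, 3, 1, 3, 112]
[278, 3, 1, 3, 112]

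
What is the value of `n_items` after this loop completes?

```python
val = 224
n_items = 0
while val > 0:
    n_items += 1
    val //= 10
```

Count digits by repeated division by 10
`n_items` takes the values: 0 → 1 → 2 → 3

Answer: 3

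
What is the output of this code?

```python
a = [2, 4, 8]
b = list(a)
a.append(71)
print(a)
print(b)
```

Key concept: list() constructor creates copy.
Step by step:
`a = [2, 4, 8]` → a = [2, 4, 8]
`b = list(a)` → b = [2, 4, 8]
`a.append(71)` → a = [2, 4, 8, 71]
`print(a)` → prints [2, 4, 8, 71]
`print(b)` → prints [2, 4, 8]

Answer:
[2, 4, 8, 71]
[2, 4, 8]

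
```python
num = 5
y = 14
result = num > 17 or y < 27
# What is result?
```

Trace:
`num = 5` → num = 5
`y = 14` → y = 14
`result = num > 17 or y < 27` → result = True
So result = True

Answer: True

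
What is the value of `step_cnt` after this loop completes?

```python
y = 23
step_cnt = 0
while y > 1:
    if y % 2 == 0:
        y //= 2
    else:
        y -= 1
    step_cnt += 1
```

Steps to reduce 23 to 1
`step_cnt` takes the values: 0 → 1 → 2 → 3 → 4 → 5 → 6 → 7

Answer: 7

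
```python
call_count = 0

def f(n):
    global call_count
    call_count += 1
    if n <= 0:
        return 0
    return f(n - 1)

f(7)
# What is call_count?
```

Linear recursion stepping by 1: 8 calls from n=7 down to ≤0.

Answer: 8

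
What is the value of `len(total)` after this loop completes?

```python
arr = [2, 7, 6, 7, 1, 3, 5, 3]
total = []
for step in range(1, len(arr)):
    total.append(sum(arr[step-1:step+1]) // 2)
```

Number of 2-element averages
`total` takes the values: [] → [4] → [4, 6] → [4, 6, 6] → [4, 6, 6, 4] → [4, 6, 6, 4, 2] → [4, 6, 6, 4, 2, 4] → [4, 6, 6, 4, 2, 4, 4]
So `len(total)` = 7

Answer: 7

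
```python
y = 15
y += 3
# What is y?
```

Trace:
`y = 15` → y = 15
`y += 3` → y = 18
So y = 18

Answer: 18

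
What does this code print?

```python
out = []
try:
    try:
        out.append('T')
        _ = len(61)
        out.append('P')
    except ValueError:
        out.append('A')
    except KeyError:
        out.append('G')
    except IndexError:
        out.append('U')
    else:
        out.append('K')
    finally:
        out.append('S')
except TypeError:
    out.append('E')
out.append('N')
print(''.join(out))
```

Execution trace: 'T' (try body) → 'S' (finally) → 'E' (outer except TypeError) → 'N' (after the try/except). Output: TSEN

Answer: TSEN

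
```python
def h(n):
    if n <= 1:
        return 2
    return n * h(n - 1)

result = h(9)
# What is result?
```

h(9) = 9 * 8 * 7 * 6 * 5 * 4 * 3 * 2 * 2 = 725760

Answer: 725760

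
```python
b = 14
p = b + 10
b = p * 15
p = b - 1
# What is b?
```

Trace:
`b = 14` → b = 14
`p = b + 10` → p = 24
`b = p * 15` → b = 360
`p = b - 1` → p = 359
So b = 360

Answer: 360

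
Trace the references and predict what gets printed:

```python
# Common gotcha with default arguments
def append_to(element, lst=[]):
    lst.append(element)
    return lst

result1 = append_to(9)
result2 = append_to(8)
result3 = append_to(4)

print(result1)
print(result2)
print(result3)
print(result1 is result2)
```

Key concept: mutable default argument gotcha.
Step by step:
`result1 = append_to(9)` → result1 = [9]
`result2 = append_to(8)` → result1 = [9, 8] (same object as result2); result2 = [9, 8] (same object as result1)
`result3 = append_to(4)` → result1 = [9, 8, 4] (same object as result2, result3); result2 = [9, 8, 4] (same object as result1, result3); result3 = [9, 8, 4] (same object as result1, result2)
`print(result1)` → prints [9, 8, 4]
`print(result2)` → prints [9, 8, 4]
`print(result3)` → prints [9, 8, 4]
`print(result1 is result2)` → prints True

Answer:
[9, 8, 4]
[9, 8, 4]
[9, 8, 4]
True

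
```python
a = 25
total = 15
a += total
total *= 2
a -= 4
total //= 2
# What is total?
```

Trace:
`a = 25` → a = 25
`total = 15` → total = 15
`a += total` → a = 40
`total *= 2` → total = 30
`a -= 4` → a = 36
`total //= 2` → total = 15
So total = 15

Answer: 15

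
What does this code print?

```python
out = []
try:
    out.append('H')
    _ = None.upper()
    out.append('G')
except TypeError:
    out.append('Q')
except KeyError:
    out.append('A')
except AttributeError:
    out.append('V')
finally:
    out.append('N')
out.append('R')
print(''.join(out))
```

Execution trace: 'H' (try body) → 'V' (except AttributeError) → 'N' (finally) → 'R' (after the try/except). Output: HVNR

Answer: HVNR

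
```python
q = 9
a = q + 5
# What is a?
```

Trace:
`q = 9` → q = 9
`a = q + 5` → a = 14
So a = 14

Answer: 14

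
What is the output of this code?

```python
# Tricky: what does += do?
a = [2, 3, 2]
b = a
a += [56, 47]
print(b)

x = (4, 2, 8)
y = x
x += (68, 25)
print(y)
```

Key concept: += behavior differs for mutable vs immutable.
Step by step:
`a = [2, 3, 2]` → a = [2, 3, 2]
`b = a` → b = [2, 3, 2] (same object as a)
`a += [56, 47]` → a = [2, 3, 2, 56, 47] (same object as b); b = [2, 3, 2, 56, 47] (same object as a)
`print(b)` → prints [2, 3, 2, 56, 47]
`x = (4, 2, 8)` → x = (4, 2, 8)
`y = x` → y = (4, 2, 8)
`x += (68, 25)` → x = (4, 2, 8, 68, 25)
`print(y)` → prints (4, 2, 8)

Answer:
[2, 3, 2, 56, 47]
(4, 2, 8)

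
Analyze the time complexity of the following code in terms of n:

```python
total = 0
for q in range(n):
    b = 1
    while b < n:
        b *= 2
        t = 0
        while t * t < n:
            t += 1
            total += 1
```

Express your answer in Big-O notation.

Each loop level contributes: n × log n × √n. Multiplying the contributions gives O(n√n log n).

Answer: O(n√n log n)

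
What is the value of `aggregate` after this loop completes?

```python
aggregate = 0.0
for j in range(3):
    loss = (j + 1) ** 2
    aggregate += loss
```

Sum of squared losses 1² + 2² + ... + 3²
`aggregate` takes the values: 0.0 → 1.0 → 5.0 → 14.0

Answer: 14.0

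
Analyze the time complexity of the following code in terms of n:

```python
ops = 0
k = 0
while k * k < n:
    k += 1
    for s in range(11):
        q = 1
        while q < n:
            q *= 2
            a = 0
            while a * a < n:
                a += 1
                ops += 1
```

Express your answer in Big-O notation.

Each loop level contributes: √n × 1 × log n × √n. Multiplying the contributions gives O(n log n).

Answer: O(n log n)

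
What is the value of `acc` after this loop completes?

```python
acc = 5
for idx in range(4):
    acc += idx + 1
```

Start at 5, add 1 to 4 = 15
`acc` takes the values: 5 → 6 → 8 → 11 → 15

Answer: 15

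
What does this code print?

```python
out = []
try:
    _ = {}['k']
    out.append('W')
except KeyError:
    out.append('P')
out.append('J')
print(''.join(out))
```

Execution trace: 'P' (except KeyError) → 'J' (after the try/except). Output: PJ

Answer: PJ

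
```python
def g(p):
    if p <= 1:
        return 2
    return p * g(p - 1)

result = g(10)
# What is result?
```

g(10) = 10 * 9 * 8 * 7 * 6 * 5 * 4 * 3 * 2 * 2 = 7257600

Answer: 7257600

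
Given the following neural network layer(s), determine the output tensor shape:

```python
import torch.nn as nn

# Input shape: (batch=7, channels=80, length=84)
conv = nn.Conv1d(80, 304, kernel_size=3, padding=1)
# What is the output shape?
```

Input: (7, 80, 84) -> Output: (7, 304, 84)

Answer: (7, 304, 84)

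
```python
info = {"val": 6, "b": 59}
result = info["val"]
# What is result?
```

Trace:
`info = {"val": 6, "b": 59}` → info = {'val': 6, 'b': 59}
`result = info["val"]` → result = 6
So result = 6

Answer: 6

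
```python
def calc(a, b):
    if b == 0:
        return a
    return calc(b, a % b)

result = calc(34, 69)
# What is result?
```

calc(34, 69) -> calc(69, 34) -> calc(34, 1) -> calc(1, 0) -> 1

Answer: 1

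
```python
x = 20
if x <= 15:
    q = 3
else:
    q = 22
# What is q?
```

Trace:
`x = 20` → x = 20
`if x <= 15: ...` → x <= 15 is False, take else branch → q = 22
So q = 22

Answer: 22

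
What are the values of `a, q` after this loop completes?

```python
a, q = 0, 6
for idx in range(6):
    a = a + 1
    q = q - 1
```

a goes 0→6, q goes 6→0
`a, q` takes the values: (0, 6) → (1, 6) → (1, 5) → (2, 5) → (2, 4) → (3, 4) → (3, 3) → (4, 3) → (4, 2) → (5, 2) → (5, 1) → (6, 1) → (6, 0)

Answer: 6, 0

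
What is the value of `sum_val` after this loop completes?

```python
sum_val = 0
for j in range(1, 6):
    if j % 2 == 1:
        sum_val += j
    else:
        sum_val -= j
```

Add odd, subtract even
`sum_val` takes the values: 0 → 1 → -1 → 2 → -2 → 3

Answer: 3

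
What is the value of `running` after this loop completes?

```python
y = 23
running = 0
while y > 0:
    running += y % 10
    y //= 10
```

Sum digits of 23
`running` takes the values: 0 → 3 → 5

Answer: 5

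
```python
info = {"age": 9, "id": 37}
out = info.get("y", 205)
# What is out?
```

Trace:
`info = {"age": 9, "id": 37}` → info = {'age': 9, 'id': 37}
`out = info.get("y", 205)` → out = 205
So out = 205

Answer: 205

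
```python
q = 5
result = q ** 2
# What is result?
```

Trace:
`q = 5` → q = 5
`result = q ** 2` → result = 25
So result = 25

Answer: 25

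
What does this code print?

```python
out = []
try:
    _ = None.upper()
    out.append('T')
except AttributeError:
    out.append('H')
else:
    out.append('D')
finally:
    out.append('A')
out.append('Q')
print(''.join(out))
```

Execution trace: 'H' (except AttributeError) → 'A' (finally) → 'Q' (after the try/except). Output: HAQ

Answer: HAQ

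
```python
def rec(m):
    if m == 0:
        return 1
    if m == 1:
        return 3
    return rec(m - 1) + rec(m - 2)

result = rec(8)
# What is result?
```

Build up from base cases: rec(0)=1, rec(1)=3, rec(2)=4, rec(3)=7, rec(4)=11, rec(5)=18, rec(6)=29, ..., rec(8)=76

Answer: 76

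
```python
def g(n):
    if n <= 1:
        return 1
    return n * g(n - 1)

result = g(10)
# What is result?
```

g(10) = 10 * 9 * 8 * 7 * 6 * 5 * 4 * 3 * 2 * 1 = 3628800

Answer: 3628800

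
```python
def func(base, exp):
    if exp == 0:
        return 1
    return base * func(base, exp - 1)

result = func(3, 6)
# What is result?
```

func(3, 6) = 3 * 3 * 3 * 3 * 3 * 3 = 729

Answer: 729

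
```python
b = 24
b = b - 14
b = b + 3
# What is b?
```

Trace:
`b = 24` → b = 24
`b = b - 14` → b = 10
`b = b + 3` → b = 13
So b = 13

Answer: 13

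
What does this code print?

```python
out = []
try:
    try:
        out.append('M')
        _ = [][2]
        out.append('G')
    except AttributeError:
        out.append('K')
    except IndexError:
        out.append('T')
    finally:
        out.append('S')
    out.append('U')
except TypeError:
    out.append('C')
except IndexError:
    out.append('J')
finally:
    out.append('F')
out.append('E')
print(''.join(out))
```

Execution trace: 'M' (inner try body) → 'T' (inner except IndexError) → 'S' (inner finally) → 'U' (try body, no exception) → 'F' (finally) → 'E' (after the try/except). Output: MTSUFE

Answer: MTSUFE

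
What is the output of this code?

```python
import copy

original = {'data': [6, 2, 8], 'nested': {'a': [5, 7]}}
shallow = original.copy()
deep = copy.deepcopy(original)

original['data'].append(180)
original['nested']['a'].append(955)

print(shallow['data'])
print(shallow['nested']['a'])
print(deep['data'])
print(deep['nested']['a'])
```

Key concept: comparing shallow vs deep copy.
Step by step:
`original = {'data': [6, 2, 8], 'nested': {'a': [5, 7]}}` → original = {'data': [6, 2, 8], 'nested': {'a': [5, 7]}}
`shallow = original.copy()` → shallow = {'data': [6, 2, 8], 'nested': {'a': [5, 7]}}
`deep = copy.deepcopy(original)` → deep = {'data': [6, 2, 8], 'nested': {'a': [5, 7]}}
`original['data'].append(180)` → original = {'data': [6, 2, 8, 180], 'nested': {'a': [5, 7]}}; shallow = {'data': [6, 2, 8, 180], 'nested': {'a': [5, 7]}}
`original['nested']['a'].append(955)` → original = {'data': [6, 2, 8, 180], 'nested': {'a': [5, 7, 955]}}; shallow = {'data': [6, 2, 8, 180], 'nested': {'a': [5, 7, 955]}}
`print(shallow['data'])` → prints [6, 2, 8, 180]
`print(shallow['nested']['a'])` → prints [5, 7, 955]
`print(deep['data'])` → prints [6, 2, 8]
`print(deep['nested']['a'])` → prints [5, 7]

Answer:
[6, 2, 8, 180]
[5, 7, 955]
[6, 2, 8]
[5, 7]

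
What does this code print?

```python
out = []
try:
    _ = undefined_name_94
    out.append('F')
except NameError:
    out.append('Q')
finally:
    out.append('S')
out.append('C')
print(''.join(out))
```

Execution trace: 'Q' (except NameError) → 'S' (finally) → 'C' (after the try/except). Output: QSC

Answer: QSC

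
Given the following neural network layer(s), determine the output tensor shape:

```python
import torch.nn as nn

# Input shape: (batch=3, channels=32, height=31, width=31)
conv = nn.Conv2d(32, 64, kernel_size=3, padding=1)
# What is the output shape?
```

Input: (3, 32, 31, 31) -> Output: (3, 64, 31, 31)

Answer: (3, 64, 31, 31)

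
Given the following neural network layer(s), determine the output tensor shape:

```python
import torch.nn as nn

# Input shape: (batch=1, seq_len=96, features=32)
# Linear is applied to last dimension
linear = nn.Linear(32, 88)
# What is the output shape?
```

Input: (1, 96, 32) -> Output: (1, 96, 88)

Answer: (1, 96, 88)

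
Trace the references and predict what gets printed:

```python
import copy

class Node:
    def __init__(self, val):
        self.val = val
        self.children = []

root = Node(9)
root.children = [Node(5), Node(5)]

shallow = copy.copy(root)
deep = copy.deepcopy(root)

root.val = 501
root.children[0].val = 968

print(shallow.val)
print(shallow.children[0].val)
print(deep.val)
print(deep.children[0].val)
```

Key concept: deep copy with custom objects.
Step by step:
`root = Node(9)` → root = Node(val=9, children=[])
`root.children = [Node(5), Node(5)]` → root = Node(val=9, children=[Node(val=5, children=[]), Node(val=5, children=[])])
`shallow = copy.copy(root)` → shallow = Node(val=9, children=[Node(val=5, children=[]), Node(val=5, children=[])])
`deep = copy.deepcopy(root)` → deep = Node(val=9, children=[Node(val=5, children=[]), Node(val=5, children=[])])
`root.val = 501` → root = Node(val=501, children=[Node(val=5, children=[]), Node(val=5, children=[])])
`root.children[0].val = 968` → root = Node(val=501, children=[Node(val=968, children=[]), Node(val=5, children=[])]); shallow = Node(val=9, children=[Node(val=968, children=[]), Node(val=5, children=[])])
`print(shallow.val)` → prints 9
`print(shallow.children[0].val)` → prints 968
`print(deep.val)` → prints 9
`print(deep.children[0].val)` → prints 5

Answer:
9
968
9
5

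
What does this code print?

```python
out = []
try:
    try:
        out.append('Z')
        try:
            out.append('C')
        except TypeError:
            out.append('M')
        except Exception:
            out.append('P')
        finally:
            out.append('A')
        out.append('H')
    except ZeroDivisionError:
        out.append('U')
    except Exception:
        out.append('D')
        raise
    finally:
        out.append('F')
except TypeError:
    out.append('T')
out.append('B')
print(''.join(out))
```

Execution trace: 'Z' (try body) → 'C' (inner try body, no exception) → 'A' (inner finally) → 'H' (try body, no exception) → 'F' (finally) → 'B' (after the try/except). Output: ZCAHFB

Answer: ZCAHFB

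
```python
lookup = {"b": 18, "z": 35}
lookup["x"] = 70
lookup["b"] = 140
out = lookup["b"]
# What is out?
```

Trace:
`lookup = {"b": 18, "z": 35}` → lookup = {'b': 18, 'z': 35}
`lookup["x"] = 70` → lookup = {'b': 18, 'z': 35, 'x': 70}
`lookup["b"] = 140` → lookup = {'b': 140, 'z': 35, 'x': 70}
`out = lookup["b"]` → out = 140
So out = 140

Answer: 140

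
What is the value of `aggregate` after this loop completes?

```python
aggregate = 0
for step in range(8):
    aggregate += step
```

Sum of 0 to 7 = 28
`aggregate` takes the values: 0 → 1 → 3 → 6 → 10 → 15 → 21 → 28

Answer: 28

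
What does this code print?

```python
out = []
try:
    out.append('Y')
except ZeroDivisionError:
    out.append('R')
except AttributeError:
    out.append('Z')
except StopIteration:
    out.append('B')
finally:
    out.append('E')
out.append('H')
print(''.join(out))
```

Execution trace: 'Y' (try body, no exception) → 'E' (finally) → 'H' (after the try/except). Output: YEH

Answer: YEH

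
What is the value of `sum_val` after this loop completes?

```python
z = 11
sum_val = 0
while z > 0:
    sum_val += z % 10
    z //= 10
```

Sum digits of 11
`sum_val` takes the values: 0 → 1 → 2

Answer: 2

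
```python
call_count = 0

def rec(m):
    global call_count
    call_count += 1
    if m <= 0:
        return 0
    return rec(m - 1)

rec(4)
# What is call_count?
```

Linear recursion stepping by 1: 5 calls from m=4 down to ≤0.

Answer: 5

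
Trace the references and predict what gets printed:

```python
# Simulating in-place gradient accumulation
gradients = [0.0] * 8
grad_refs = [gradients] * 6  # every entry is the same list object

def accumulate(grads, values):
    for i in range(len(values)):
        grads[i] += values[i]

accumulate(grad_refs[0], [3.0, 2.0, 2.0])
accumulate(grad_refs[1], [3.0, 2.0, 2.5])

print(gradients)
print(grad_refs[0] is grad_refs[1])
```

Key concept: gradient accumulation aliasing.
Step by step:
`gradients = [0.0] * 8` → gradients = [0.0, 0.0, 0.0, 0.0, 0.0, 0.0, 0.0, 0.0]
`grad_refs = [gradients] * 6` → grad_refs = [[0.0, 0.0, 0.0, 0.0, 0.0, 0.0, 0.0, 0.0], [0.0, 0.0, 0.0, 0.0, 0.0, 0.0, 0.0, 0.0], [0.0, 0.0, 0.0, 0.0, 0.0, 0.0, 0.0, 0.0], [0.0, 0.0, 0.0, 0.0, 0.0, 0.0, 0.0, 0.0], [0.0, 0.0, 0.0, 0.0, 0.0, 0.0, 0.0, 0.0], [0.0, 0.0, 0.0, 0.0, 0.0, 0.0, 0.0, 0.0]]
`accumulate(grad_refs[0], [3.0, 2.0, 2.0])` → gradients = [3.0, 2.0, 2.0, 0.0, 0.0, 0.0, 0.0, 0.0]; grad_refs = [[3.0, 2.0, 2.0, 0.0, 0.0, 0.0, 0.0, 0.0], [3.0, 2.0, 2.0, 0.0, 0.0, 0.0, 0.0, 0.0], [3.0, 2.0, 2.0, 0.0, 0.0, 0.0, 0.0, 0.0], [3.0, 2.0, 2.0, 0.0, 0.0, 0.0, 0.0, 0.0], [3.0, 2.0, 2.0, 0.0, 0.0, 0.0, 0.0, 0.0], [3.0, 2.0, 2.0, 0.0, 0.0, 0.0, 0.0, 0.0]]
`accumulate(grad_refs[1], [3.0, 2.0, 2.5])` → gradients = [6.0, 4.0, 4.5, 0.0, 0.0, 0.0, 0.0, 0.0]; grad_refs = [[6.0, 4.0, 4.5, 0.0, 0.0, 0.0, 0.0, 0.0], [6.0, 4.0, 4.5, 0.0, 0.0, 0.0, 0.0, 0.0], [6.0, 4.0, 4.5, 0.0, 0.0, 0.0, 0.0, 0.0], [6.0, 4.0, 4.5, 0.0, 0.0, 0.0, 0.0, 0.0], [6.0, 4.0, 4.5, 0.0, 0.0, 0.0, 0.0, 0.0], [6.0, 4.0, 4.5, 0.0, 0.0, 0.0, 0.0, 0.0]]
`print(gradients)` → prints [6.0, 4.0, 4.5, 0.0, 0.0, 0.0, 0.0, 0.0]
`print(grad_refs[0] is grad_refs[1])` → prints True

Answer:
[6.0, 4.0, 4.5, 0.0, 0.0, 0.0, 0.0, 0.0]
True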